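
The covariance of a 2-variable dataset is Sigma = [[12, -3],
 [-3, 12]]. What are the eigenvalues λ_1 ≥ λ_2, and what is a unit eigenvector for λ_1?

Step 1 — characteristic polynomial of 2×2 Sigma:
  det(Sigma - λI) = λ² - trace · λ + det = 0.
  trace = 12 + 12 = 24, det = 12·12 - (-3)² = 135.
Step 2 — discriminant:
  Δ = trace² - 4·det = 576 - 540 = 36.
Step 3 — eigenvalues:
  λ = (trace ± √Δ)/2 = (24 ± 6)/2,
  λ_1 = 15,  λ_2 = 9.

Step 4 — unit eigenvector for λ_1: solve (Sigma - λ_1 I)v = 0. First row:
  (12 - 15)·v_x + (-3)·v_y = 0, i.e. (-3)·v_x + (-3)·v_y = 0,
  so v ∝ (b, λ_1 - a) = (-3, 3); multiply by -1 so the first entry is positive: u = (3, -3).
  ||u|| = √((3)² + (-3)²) = √(18) ≈ 4.2426,
  v_1 = u/||u|| ≈ (0.7071, -0.7071) (||v_1|| = 1).

λ_1 = 15,  λ_2 = 9;  v_1 ≈ (0.7071, -0.7071)


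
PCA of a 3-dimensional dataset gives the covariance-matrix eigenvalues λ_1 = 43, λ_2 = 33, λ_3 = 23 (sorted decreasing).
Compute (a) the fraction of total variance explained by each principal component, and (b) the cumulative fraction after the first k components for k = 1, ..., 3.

Step 1 — total variance = trace(Sigma) = Σ λ_i = 43 + 33 + 23 = 99.

Step 2 — fraction explained by component i = λ_i / Σ λ:
  PC1: 43/99 = 0.4343
  PC2: 33/99 = 0.3333
  PC3: 23/99 = 0.2323

Step 3 — cumulative fraction after k components = (λ_1 + ... + λ_k) / Σ λ:
  k = 1: 43/99 = 0.4343
  k = 2: (43 + 33)/99 = 76/99 = 0.7677
  k = 3: (43 + 33 + 23)/99 = 99/99 = 1

Summary (fraction, with percent):

explained: PC1 0.4343 (43.43%), PC2 0.3333 (33.33%), PC3 0.2323 (23.23%);  cumulative: 0.4343, 0.7677, 1


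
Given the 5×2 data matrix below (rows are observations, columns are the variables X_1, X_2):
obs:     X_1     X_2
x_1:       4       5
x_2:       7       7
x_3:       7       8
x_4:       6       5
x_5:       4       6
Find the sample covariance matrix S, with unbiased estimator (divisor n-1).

Step 1 — column means:
  mean(X_1) = (4 + 7 + 7 + 6 + 4) / 5 = 28/5 = 5.6
  mean(X_2) = (5 + 7 + 8 + 5 + 6) / 5 = 31/5 = 6.2

Step 2 — sample covariance S[i,j] = (1/(n-1)) · Σ_k (x_{k,i} - mean_i) · (x_{k,j} - mean_j), with n-1 = 4.
  S[X_1,X_1] = ((-1.6)·(-1.6) + (1.4)·(1.4) + (1.4)·(1.4) + (0.4)·(0.4) + (-1.6)·(-1.6)) / 4 = 9.2/4 = 2.3
  S[X_1,X_2] = ((-1.6)·(-1.2) + (1.4)·(0.8) + (1.4)·(1.8) + (0.4)·(-1.2) + (-1.6)·(-0.2)) / 4 = 5.4/4 = 1.35
  S[X_2,X_2] = ((-1.2)·(-1.2) + (0.8)·(0.8) + (1.8)·(1.8) + (-1.2)·(-1.2) + (-0.2)·(-0.2)) / 4 = 6.8/4 = 1.7

S is symmetric (S[j,i] = S[i,j]). Assembling:

S = [[2.3, 1.35],
 [1.35, 1.7]]


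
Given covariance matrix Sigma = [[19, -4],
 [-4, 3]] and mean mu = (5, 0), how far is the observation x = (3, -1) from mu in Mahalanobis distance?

Step 1 — centre the observation: (x - mu) = (-2, -1).

Step 2 — invert Sigma. det(Sigma) = 19·3 - (-4)² = 41.
  Sigma^{-1} = (1/det) · [[d, -b], [-b, a]] = [[0.0732, 0.0976],
 [0.0976, 0.4634]].

Step 3 — form the quadratic (x - mu)^T · Sigma^{-1} · (x - mu):
  Sigma^{-1} · (x - mu) = (-0.2439, -0.6585).
  (x - mu)^T · [Sigma^{-1} · (x - mu)] = (-2)·(-0.2439) + (-1)·(-0.6585) = 1.1463.

Step 4 — take square root: d = √(1.1463) ≈ 1.0707.

d(x, mu) = √(1.1463) ≈ 1.0707


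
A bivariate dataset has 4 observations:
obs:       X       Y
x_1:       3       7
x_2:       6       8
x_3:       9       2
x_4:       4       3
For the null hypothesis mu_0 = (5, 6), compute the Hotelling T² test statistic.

Step 1 — sample mean vector:
  mean(X) = (3 + 6 + 9 + 4) / 4 = 22/4 = 5.5
  mean(Y) = (7 + 8 + 2 + 3) / 4 = 20/4 = 5
  x̄ = (5.5, 5),  deviation x̄ - mu_0 = (5.5, 5) - (5, 6) = (0.5, -1).

Step 2 — sample covariance matrix, S[i,j] = (1/(n-1)) · Σ_k (x_{k,i} - mean_i) · (x_{k,j} - mean_j), divisor n-1 = 3:
  S[X,X] = ((-2.5)·(-2.5) + (0.5)·(0.5) + (3.5)·(3.5) + (-1.5)·(-1.5)) / 3 = 21/3 = 7
  S[X,Y] = ((-2.5)·(2) + (0.5)·(3) + (3.5)·(-3) + (-1.5)·(-2)) / 3 = -11/3 = -3.6667
  S[Y,Y] = ((2)·(2) + (3)·(3) + (-3)·(-3) + (-2)·(-2)) / 3 = 26/3 = 8.6667
  S = [[7, -3.6667],
 [-3.6667, 8.6667]].

Step 3 — invert S. det(S) = 7·8.6667 - (-3.6667)² = 47.2222.
  S^{-1} = (1/det) · [[d, -b], [-b, a]] = [[0.1835, 0.0776],
 [0.0776, 0.1482]].

Step 4 — quadratic form (x̄ - mu_0)^T · S^{-1} · (x̄ - mu_0):
  S^{-1} · (x̄ - mu_0) = (0.0141, -0.1094),
  (x̄ - mu_0)^T · [...] = (0.5)·(0.0141) + (-1)·(-0.1094) = 0.1165.

Step 5 — scale by n: T² = 4 · 0.1165 = 0.4659.

T² ≈ 0.4659


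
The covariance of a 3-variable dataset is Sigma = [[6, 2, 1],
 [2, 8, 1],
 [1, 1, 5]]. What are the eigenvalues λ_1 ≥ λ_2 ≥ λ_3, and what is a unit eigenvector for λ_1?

Step 1 — characteristic polynomial p(λ) = det(λI - Sigma) = λ³ - tr·λ² + c_1·λ - det, where tr = trace, c_1 = sum of the principal 2×2 minors, det = det(Sigma):
  tr = 6 + 8 + 5 = 19,
  c_1 = (6·8 - (2)²) + (6·5 - (1)²) + (8·5 - (1)²) = 44 + 29 + 39 = 112,
  det = 6·(8·5 - (1)²) - (2)·((2)·5 - (1)·(1)) + (1)·((2)·(1) - 8·(1)) = 6·(39) - (2)·(9) + (1)·(-6) = 210.
  So p(λ) = λ³ - 19λ² + 112λ - 210.
Step 2 — look for an integer root (rational root theorem: any rational root is an integer divisor of 210). Testing λ = 5:
  p(5) = 125 - 475 + 560 - 210 = 0  ✓
  Dividing out (λ - 5): p(λ) = (λ - 5)(λ² - 14λ + 42).
Step 3 — remaining eigenvalues from the quadratic λ² - 14λ + 42 = 0:
  Δ = 14² - 4·42 = 196 - 168 = 28,  λ = (14 ± √28)/2 = (14 ± 5.2915)/2 ≈ 9.6458 or 4.3542.
  Sorted: λ_1 = 9.6458,  λ_2 = 5,  λ_3 = 4.3542  (check: sum = 19 = tr ✓).

Step 4 — unit eigenvector for λ_1 ≈ 9.6458: v spans the null space of (Sigma - λ_1 I), whose rows are
  r_1 = (-3.6458, 2, 1),  r_2 = (2, -1.6458, 1),  r_3 = (1, 1, -4.6458).
  v is orthogonal to every row, so take v ∝ r_1 × r_2 = ((2)·(1) - (1)·(-1.6458), (1)·(2) - (-3.6458)·(1), (-3.6458)·(-1.6458) - (2)·(2)) ≈ (3.6458, 5.6458, 2).
  Let u = (3.6458, 5.6458, 2).
  ||u|| = √((3.6458)² + (5.6458)² + (2)²) = √(49.166) ≈ 7.0118,  v_1 = u/||u|| ≈ (0.5199, 0.8052, 0.2852) (||v_1|| = 1).

λ_1 = 9.6458,  λ_2 = 5,  λ_3 = 4.3542;  v_1 ≈ (0.5199, 0.8052, 0.2852)


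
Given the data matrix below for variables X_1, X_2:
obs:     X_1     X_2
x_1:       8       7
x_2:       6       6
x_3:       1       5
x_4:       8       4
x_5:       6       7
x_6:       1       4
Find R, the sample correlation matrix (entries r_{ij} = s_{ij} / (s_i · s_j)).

Step 1 — column means:
  mean(X_1) = (8 + 6 + 1 + 8 + 6 + 1) / 6 = 30/6 = 5
  mean(X_2) = (7 + 6 + 5 + 4 + 7 + 4) / 6 = 33/6 = 5.5

Step 2 — sample variances and covariances s[i,j] = (1/(n-1)) · Σ_k (x_{k,i} - mean_i) · (x_{k,j} - mean_j), with n-1 = 5:
  s[X_1,X_1] = ((3)·(3) + (1)·(1) + (-4)·(-4) + (3)·(3) + (1)·(1) + (-4)·(-4)) / 5 = 52/5 = 10.4
  s[X_1,X_2] = ((3)·(1.5) + (1)·(0.5) + (-4)·(-0.5) + (3)·(-1.5) + (1)·(1.5) + (-4)·(-1.5)) / 5 = 10/5 = 2
  s[X_2,X_2] = ((1.5)·(1.5) + (0.5)·(0.5) + (-0.5)·(-0.5) + (-1.5)·(-1.5) + (1.5)·(1.5) + (-1.5)·(-1.5)) / 5 = 9.5/5 = 1.9
  Sample standard deviations s_i = √(s[i,i]):
  s(X_1) = √(10.4) = 3.2249
  s(X_2) = √(1.9) = 1.3784

Step 3 — r_{ij} = s_{ij} / (s_i · s_j):
  r[X_1,X_1] = 1 (diagonal).
  r[X_1,X_2] = 2 / (3.2249 · 1.3784) = 2 / 4.4452 = 0.4499
  r[X_2,X_2] = 1 (diagonal).

R is symmetric with unit diagonal. Assembling:

R = [[1, 0.4499],
 [0.4499, 1]]


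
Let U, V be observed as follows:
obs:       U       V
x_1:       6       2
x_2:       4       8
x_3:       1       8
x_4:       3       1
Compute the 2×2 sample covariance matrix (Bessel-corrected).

Step 1 — column means:
  mean(U) = (6 + 4 + 1 + 3) / 4 = 14/4 = 3.5
  mean(V) = (2 + 8 + 8 + 1) / 4 = 19/4 = 4.75

Step 2 — sample covariance S[i,j] = (1/(n-1)) · Σ_k (x_{k,i} - mean_i) · (x_{k,j} - mean_j), with n-1 = 3.
  S[U,U] = ((2.5)·(2.5) + (0.5)·(0.5) + (-2.5)·(-2.5) + (-0.5)·(-0.5)) / 3 = 13/3 = 4.3333
  S[U,V] = ((2.5)·(-2.75) + (0.5)·(3.25) + (-2.5)·(3.25) + (-0.5)·(-3.75)) / 3 = -11.5/3 = -3.8333
  S[V,V] = ((-2.75)·(-2.75) + (3.25)·(3.25) + (3.25)·(3.25) + (-3.75)·(-3.75)) / 3 = 42.75/3 = 14.25

S is symmetric (S[j,i] = S[i,j]). Assembling:

S = [[4.3333, -3.8333],
 [-3.8333, 14.25]]


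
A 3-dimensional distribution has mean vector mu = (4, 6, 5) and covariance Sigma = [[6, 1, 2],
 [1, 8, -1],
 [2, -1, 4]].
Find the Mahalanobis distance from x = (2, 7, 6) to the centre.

Step 1 — centre the observation: (x - mu) = (-2, 1, 1).

Step 2 — invert Sigma (cofactor / det for 3×3, or solve directly):
  Sigma^{-1} = [[0.2123, -0.0411, -0.1164],
 [-0.0411, 0.137, 0.0548],
 [-0.1164, 0.0548, 0.3219]].

Step 3 — form the quadratic (x - mu)^T · Sigma^{-1} · (x - mu):
  Sigma^{-1} · (x - mu) = (-0.5822, 0.274, 0.6096).
  (x - mu)^T · [Sigma^{-1} · (x - mu)] = (-2)·(-0.5822) + (1)·(0.274) + (1)·(0.6096) = 2.0479.

Step 4 — take square root: d = √(2.0479) ≈ 1.4311.

d(x, mu) = √(2.0479) ≈ 1.4311


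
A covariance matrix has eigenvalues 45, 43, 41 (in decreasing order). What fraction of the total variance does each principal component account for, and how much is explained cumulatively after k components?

Step 1 — total variance = trace(Sigma) = Σ λ_i = 45 + 43 + 41 = 129.

Step 2 — fraction explained by component i = λ_i / Σ λ:
  PC1: 45/129 = 0.3488
  PC2: 43/129 = 0.3333
  PC3: 41/129 = 0.3178

Step 3 — cumulative fraction after k components = (λ_1 + ... + λ_k) / Σ λ:
  k = 1: 45/129 = 0.3488
  k = 2: (45 + 43)/129 = 88/129 = 0.6822
  k = 3: (45 + 43 + 41)/129 = 129/129 = 1

Summary (fraction, with percent):

explained: PC1 0.3488 (34.88%), PC2 0.3333 (33.33%), PC3 0.3178 (31.78%);  cumulative: 0.3488, 0.6822, 1


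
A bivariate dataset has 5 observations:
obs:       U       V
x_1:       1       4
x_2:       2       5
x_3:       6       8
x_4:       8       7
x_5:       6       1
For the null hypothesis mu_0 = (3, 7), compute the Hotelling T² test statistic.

Step 1 — sample mean vector:
  mean(U) = (1 + 2 + 6 + 8 + 6) / 5 = 23/5 = 4.6
  mean(V) = (4 + 5 + 8 + 7 + 1) / 5 = 25/5 = 5
  x̄ = (4.6, 5),  deviation x̄ - mu_0 = (4.6, 5) - (3, 7) = (1.6, -2).

Step 2 — sample covariance matrix, S[i,j] = (1/(n-1)) · Σ_k (x_{k,i} - mean_i) · (x_{k,j} - mean_j), divisor n-1 = 4:
  S[U,U] = ((-3.6)·(-3.6) + (-2.6)·(-2.6) + (1.4)·(1.4) + (3.4)·(3.4) + (1.4)·(1.4)) / 4 = 35.2/4 = 8.8
  S[U,V] = ((-3.6)·(-1) + (-2.6)·(0) + (1.4)·(3) + (3.4)·(2) + (1.4)·(-4)) / 4 = 9/4 = 2.25
  S[V,V] = ((-1)·(-1) + (0)·(0) + (3)·(3) + (2)·(2) + (-4)·(-4)) / 4 = 30/4 = 7.5
  S = [[8.8, 2.25],
 [2.25, 7.5]].

Step 3 — invert S. det(S) = 8.8·7.5 - (2.25)² = 60.9375.
  S^{-1} = (1/det) · [[d, -b], [-b, a]] = [[0.1231, -0.0369],
 [-0.0369, 0.1444]].

Step 4 — quadratic form (x̄ - mu_0)^T · S^{-1} · (x̄ - mu_0):
  S^{-1} · (x̄ - mu_0) = (0.2708, -0.3479),
  (x̄ - mu_0)^T · [...] = (1.6)·(0.2708) + (-2)·(-0.3479) = 1.129.

Step 5 — scale by n: T² = 5 · 1.129 = 5.6451.

T² ≈ 5.6451


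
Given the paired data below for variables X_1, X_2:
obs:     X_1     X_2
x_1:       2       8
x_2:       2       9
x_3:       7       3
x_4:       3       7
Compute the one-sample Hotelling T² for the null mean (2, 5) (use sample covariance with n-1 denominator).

Step 1 — sample mean vector:
  mean(X_1) = (2 + 2 + 7 + 3) / 4 = 14/4 = 3.5
  mean(X_2) = (8 + 9 + 3 + 7) / 4 = 27/4 = 6.75
  x̄ = (3.5, 6.75),  deviation x̄ - mu_0 = (3.5, 6.75) - (2, 5) = (1.5, 1.75).

Step 2 — sample covariance matrix, S[i,j] = (1/(n-1)) · Σ_k (x_{k,i} - mean_i) · (x_{k,j} - mean_j), divisor n-1 = 3:
  S[X_1,X_1] = ((-1.5)·(-1.5) + (-1.5)·(-1.5) + (3.5)·(3.5) + (-0.5)·(-0.5)) / 3 = 17/3 = 5.6667
  S[X_1,X_2] = ((-1.5)·(1.25) + (-1.5)·(2.25) + (3.5)·(-3.75) + (-0.5)·(0.25)) / 3 = -18.5/3 = -6.1667
  S[X_2,X_2] = ((1.25)·(1.25) + (2.25)·(2.25) + (-3.75)·(-3.75) + (0.25)·(0.25)) / 3 = 20.75/3 = 6.9167
  S = [[5.6667, -6.1667],
 [-6.1667, 6.9167]].

Step 3 — invert S. det(S) = 5.6667·6.9167 - (-6.1667)² = 1.1667.
  S^{-1} = (1/det) · [[d, -b], [-b, a]] = [[5.9286, 5.2857],
 [5.2857, 4.8571]].

Step 4 — quadratic form (x̄ - mu_0)^T · S^{-1} · (x̄ - mu_0):
  S^{-1} · (x̄ - mu_0) = (18.1429, 16.4286),
  (x̄ - mu_0)^T · [...] = (1.5)·(18.1429) + (1.75)·(16.4286) = 55.9643.

Step 5 — scale by n: T² = 4 · 55.9643 = 223.8571.

T² ≈ 223.8571


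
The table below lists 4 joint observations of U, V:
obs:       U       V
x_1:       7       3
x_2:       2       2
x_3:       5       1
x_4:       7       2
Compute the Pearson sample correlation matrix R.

Step 1 — column means:
  mean(U) = (7 + 2 + 5 + 7) / 4 = 21/4 = 5.25
  mean(V) = (3 + 2 + 1 + 2) / 4 = 8/4 = 2

Step 2 — sample variances and covariances s[i,j] = (1/(n-1)) · Σ_k (x_{k,i} - mean_i) · (x_{k,j} - mean_j), with n-1 = 3:
  s[U,U] = ((1.75)·(1.75) + (-3.25)·(-3.25) + (-0.25)·(-0.25) + (1.75)·(1.75)) / 3 = 16.75/3 = 5.5833
  s[U,V] = ((1.75)·(1) + (-3.25)·(0) + (-0.25)·(-1) + (1.75)·(0)) / 3 = 2/3 = 0.6667
  s[V,V] = ((1)·(1) + (0)·(0) + (-1)·(-1) + (0)·(0)) / 3 = 2/3 = 0.6667
  Sample standard deviations s_i = √(s[i,i]):
  s(U) = √(5.5833) = 2.3629
  s(V) = √(0.6667) = 0.8165

Step 3 — r_{ij} = s_{ij} / (s_i · s_j):
  r[U,U] = 1 (diagonal).
  r[U,V] = 0.6667 / (2.3629 · 0.8165) = 0.6667 / 1.9293 = 0.3455
  r[V,V] = 1 (diagonal).

R is symmetric with unit diagonal. Assembling:

R = [[1, 0.3455],
 [0.3455, 1]]


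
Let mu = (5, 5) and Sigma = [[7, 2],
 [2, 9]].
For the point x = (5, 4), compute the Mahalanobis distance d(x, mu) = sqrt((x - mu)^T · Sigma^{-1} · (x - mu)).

Step 1 — centre the observation: (x - mu) = (0, -1).

Step 2 — invert Sigma. det(Sigma) = 7·9 - (2)² = 59.
  Sigma^{-1} = (1/det) · [[d, -b], [-b, a]] = [[0.1525, -0.0339],
 [-0.0339, 0.1186]].

Step 3 — form the quadratic (x - mu)^T · Sigma^{-1} · (x - mu):
  Sigma^{-1} · (x - mu) = (0.0339, -0.1186).
  (x - mu)^T · [Sigma^{-1} · (x - mu)] = (0)·(0.0339) + (-1)·(-0.1186) = 0.1186.

Step 4 — take square root: d = √(0.1186) ≈ 0.3444.

d(x, mu) = √(0.1186) ≈ 0.3444


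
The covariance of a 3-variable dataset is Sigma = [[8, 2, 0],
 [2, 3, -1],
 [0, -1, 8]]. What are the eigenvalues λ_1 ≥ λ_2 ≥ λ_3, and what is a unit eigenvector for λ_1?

Step 1 — characteristic polynomial p(λ) = det(λI - Sigma) = λ³ - tr·λ² + c_1·λ - det, where tr = trace, c_1 = sum of the principal 2×2 minors, det = det(Sigma):
  tr = 8 + 3 + 8 = 19,
  c_1 = (8·3 - (2)²) + (8·8 - (0)²) + (3·8 - (-1)²) = 20 + 64 + 23 = 107,
  det = 8·(3·8 - (-1)²) - (2)·((2)·8 - (-1)·(0)) + (0)·((2)·(-1) - 3·(0)) = 8·(23) - (2)·(16) + (0)·(-2) = 152.
  So p(λ) = λ³ - 19λ² + 107λ - 152.
Step 2 — look for an integer root (rational root theorem: any rational root is an integer divisor of 152). Testing λ = 8:
  p(8) = 512 - 1216 + 856 - 152 = 0  ✓
  Dividing out (λ - 8): p(λ) = (λ - 8)(λ² - 11λ + 19).
Step 3 — remaining eigenvalues from the quadratic λ² - 11λ + 19 = 0:
  Δ = 11² - 4·19 = 121 - 76 = 45,  λ = (11 ± √45)/2 = (11 ± 6.7082)/2 ≈ 8.8541 or 2.1459.
  Sorted: λ_1 = 8.8541,  λ_2 = 8,  λ_3 = 2.1459  (check: sum = 19 = tr ✓).

Step 4 — unit eigenvector for λ_1 ≈ 8.8541: v spans the null space of (Sigma - λ_1 I), whose rows are
  r_1 = (-0.8541, 2, 0),  r_2 = (2, -5.8541, -1),  r_3 = (0, -1, -0.8541).
  v is orthogonal to every row, so take v ∝ r_1 × r_2 = ((2)·(-1) - (0)·(-5.8541), (0)·(2) - (-0.8541)·(-1), (-0.8541)·(-5.8541) - (2)·(2)) ≈ (-2, -0.8541, 1).
  Rescale (multiply by -1 so the first nonzero entry is positive): u = (2, 0.8541, -1).
  ||u|| = √((2)² + (0.8541)² + (-1)²) = √(5.7295) ≈ 2.3936,  v_1 = u/||u|| ≈ (0.8355, 0.3568, -0.4178) (||v_1|| = 1).

λ_1 = 8.8541,  λ_2 = 8,  λ_3 = 2.1459;  v_1 ≈ (0.8355, 0.3568, -0.4178)


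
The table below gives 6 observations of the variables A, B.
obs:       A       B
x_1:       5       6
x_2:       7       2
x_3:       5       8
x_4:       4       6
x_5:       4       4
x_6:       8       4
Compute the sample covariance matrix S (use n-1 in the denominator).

Step 1 — column means:
  mean(A) = (5 + 7 + 5 + 4 + 4 + 8) / 6 = 33/6 = 5.5
  mean(B) = (6 + 2 + 8 + 6 + 4 + 4) / 6 = 30/6 = 5

Step 2 — sample covariance S[i,j] = (1/(n-1)) · Σ_k (x_{k,i} - mean_i) · (x_{k,j} - mean_j), with n-1 = 5.
  S[A,A] = ((-0.5)·(-0.5) + (1.5)·(1.5) + (-0.5)·(-0.5) + (-1.5)·(-1.5) + (-1.5)·(-1.5) + (2.5)·(2.5)) / 5 = 13.5/5 = 2.7
  S[A,B] = ((-0.5)·(1) + (1.5)·(-3) + (-0.5)·(3) + (-1.5)·(1) + (-1.5)·(-1) + (2.5)·(-1)) / 5 = -9/5 = -1.8
  S[B,B] = ((1)·(1) + (-3)·(-3) + (3)·(3) + (1)·(1) + (-1)·(-1) + (-1)·(-1)) / 5 = 22/5 = 4.4

S is symmetric (S[j,i] = S[i,j]). Assembling:

S = [[2.7, -1.8],
 [-1.8, 4.4]]


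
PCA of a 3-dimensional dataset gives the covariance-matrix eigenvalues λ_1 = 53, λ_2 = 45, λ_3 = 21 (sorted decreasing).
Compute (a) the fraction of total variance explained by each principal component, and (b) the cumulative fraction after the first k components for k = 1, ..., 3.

Step 1 — total variance = trace(Sigma) = Σ λ_i = 53 + 45 + 21 = 119.

Step 2 — fraction explained by component i = λ_i / Σ λ:
  PC1: 53/119 = 0.4454
  PC2: 45/119 = 0.3782
  PC3: 21/119 = 0.1765

Step 3 — cumulative fraction after k components = (λ_1 + ... + λ_k) / Σ λ:
  k = 1: 53/119 = 0.4454
  k = 2: (53 + 45)/119 = 98/119 = 0.8235
  k = 3: (53 + 45 + 21)/119 = 119/119 = 1

Summary (fraction, with percent):

explained: PC1 0.4454 (44.54%), PC2 0.3782 (37.82%), PC3 0.1765 (17.65%);  cumulative: 0.4454, 0.8235, 1


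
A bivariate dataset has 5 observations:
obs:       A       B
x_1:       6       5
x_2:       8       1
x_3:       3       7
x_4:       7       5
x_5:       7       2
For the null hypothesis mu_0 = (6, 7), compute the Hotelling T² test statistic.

Step 1 — sample mean vector:
  mean(A) = (6 + 8 + 3 + 7 + 7) / 5 = 31/5 = 6.2
  mean(B) = (5 + 1 + 7 + 5 + 2) / 5 = 20/5 = 4
  x̄ = (6.2, 4),  deviation x̄ - mu_0 = (6.2, 4) - (6, 7) = (0.2, -3).

Step 2 — sample covariance matrix, S[i,j] = (1/(n-1)) · Σ_k (x_{k,i} - mean_i) · (x_{k,j} - mean_j), divisor n-1 = 4:
  S[A,A] = ((-0.2)·(-0.2) + (1.8)·(1.8) + (-3.2)·(-3.2) + (0.8)·(0.8) + (0.8)·(0.8)) / 4 = 14.8/4 = 3.7
  S[A,B] = ((-0.2)·(1) + (1.8)·(-3) + (-3.2)·(3) + (0.8)·(1) + (0.8)·(-2)) / 4 = -16/4 = -4
  S[B,B] = ((1)·(1) + (-3)·(-3) + (3)·(3) + (1)·(1) + (-2)·(-2)) / 4 = 24/4 = 6
  S = [[3.7, -4],
 [-4, 6]].

Step 3 — invert S. det(S) = 3.7·6 - (-4)² = 6.2.
  S^{-1} = (1/det) · [[d, -b], [-b, a]] = [[0.9677, 0.6452],
 [0.6452, 0.5968]].

Step 4 — quadratic form (x̄ - mu_0)^T · S^{-1} · (x̄ - mu_0):
  S^{-1} · (x̄ - mu_0) = (-1.7419, -1.6613),
  (x̄ - mu_0)^T · [...] = (0.2)·(-1.7419) + (-3)·(-1.6613) = 4.6355.

Step 5 — scale by n: T² = 5 · 4.6355 = 23.1774.

T² ≈ 23.1774


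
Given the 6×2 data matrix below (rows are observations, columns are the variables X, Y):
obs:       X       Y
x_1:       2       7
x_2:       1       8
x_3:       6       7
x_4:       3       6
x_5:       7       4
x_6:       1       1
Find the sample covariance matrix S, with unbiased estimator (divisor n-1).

Step 1 — column means:
  mean(X) = (2 + 1 + 6 + 3 + 7 + 1) / 6 = 20/6 = 3.3333
  mean(Y) = (7 + 8 + 7 + 6 + 4 + 1) / 6 = 33/6 = 5.5

Step 2 — sample covariance S[i,j] = (1/(n-1)) · Σ_k (x_{k,i} - mean_i) · (x_{k,j} - mean_j), with n-1 = 5.
  S[X,X] = ((-1.3333)·(-1.3333) + (-2.3333)·(-2.3333) + (2.6667)·(2.6667) + (-0.3333)·(-0.3333) + (3.6667)·(3.6667) + (-2.3333)·(-2.3333)) / 5 = 33.3333/5 = 6.6667
  S[X,Y] = ((-1.3333)·(1.5) + (-2.3333)·(2.5) + (2.6667)·(1.5) + (-0.3333)·(0.5) + (3.6667)·(-1.5) + (-2.3333)·(-4.5)) / 5 = 1/5 = 0.2
  S[Y,Y] = ((1.5)·(1.5) + (2.5)·(2.5) + (1.5)·(1.5) + (0.5)·(0.5) + (-1.5)·(-1.5) + (-4.5)·(-4.5)) / 5 = 33.5/5 = 6.7

S is symmetric (S[j,i] = S[i,j]). Assembling:

S = [[6.6667, 0.2],
 [0.2, 6.7]]


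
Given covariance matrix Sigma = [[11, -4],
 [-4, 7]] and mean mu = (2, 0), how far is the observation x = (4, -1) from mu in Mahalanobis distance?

Step 1 — centre the observation: (x - mu) = (2, -1).

Step 2 — invert Sigma. det(Sigma) = 11·7 - (-4)² = 61.
  Sigma^{-1} = (1/det) · [[d, -b], [-b, a]] = [[0.1148, 0.0656],
 [0.0656, 0.1803]].

Step 3 — form the quadratic (x - mu)^T · Sigma^{-1} · (x - mu):
  Sigma^{-1} · (x - mu) = (0.1639, -0.0492).
  (x - mu)^T · [Sigma^{-1} · (x - mu)] = (2)·(0.1639) + (-1)·(-0.0492) = 0.377.

Step 4 — take square root: d = √(0.377) ≈ 0.614.

d(x, mu) = √(0.377) ≈ 0.614


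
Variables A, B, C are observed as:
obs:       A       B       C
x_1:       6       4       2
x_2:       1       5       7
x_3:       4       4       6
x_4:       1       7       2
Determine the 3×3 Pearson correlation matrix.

Step 1 — column means:
  mean(A) = (6 + 1 + 4 + 1) / 4 = 12/4 = 3
  mean(B) = (4 + 5 + 4 + 7) / 4 = 20/4 = 5
  mean(C) = (2 + 7 + 6 + 2) / 4 = 17/4 = 4.25

Step 2 — sample variances and covariances s[i,j] = (1/(n-1)) · Σ_k (x_{k,i} - mean_i) · (x_{k,j} - mean_j), with n-1 = 3:
  s[A,A] = ((3)·(3) + (-2)·(-2) + (1)·(1) + (-2)·(-2)) / 3 = 18/3 = 6
  s[A,B] = ((3)·(-1) + (-2)·(0) + (1)·(-1) + (-2)·(2)) / 3 = -8/3 = -2.6667
  s[A,C] = ((3)·(-2.25) + (-2)·(2.75) + (1)·(1.75) + (-2)·(-2.25)) / 3 = -6/3 = -2
  s[B,B] = ((-1)·(-1) + (0)·(0) + (-1)·(-1) + (2)·(2)) / 3 = 6/3 = 2
  s[B,C] = ((-1)·(-2.25) + (0)·(2.75) + (-1)·(1.75) + (2)·(-2.25)) / 3 = -4/3 = -1.3333
  s[C,C] = ((-2.25)·(-2.25) + (2.75)·(2.75) + (1.75)·(1.75) + (-2.25)·(-2.25)) / 3 = 20.75/3 = 6.9167
  Sample standard deviations s_i = √(s[i,i]):
  s(A) = √(6) = 2.4495
  s(B) = √(2) = 1.4142
  s(C) = √(6.9167) = 2.63

Step 3 — r_{ij} = s_{ij} / (s_i · s_j):
  r[A,A] = 1 (diagonal).
  r[A,B] = -2.6667 / (2.4495 · 1.4142) = -2.6667 / 3.4641 = -0.7698
  r[A,C] = -2 / (2.4495 · 2.63) = -2 / 6.442 = -0.3105
  r[B,B] = 1 (diagonal).
  r[B,C] = -1.3333 / (1.4142 · 2.63) = -1.3333 / 3.7193 = -0.3585
  r[C,C] = 1 (diagonal).

R is symmetric with unit diagonal. Assembling:

R = [[1, -0.7698, -0.3105],
 [-0.7698, 1, -0.3585],
 [-0.3105, -0.3585, 1]]


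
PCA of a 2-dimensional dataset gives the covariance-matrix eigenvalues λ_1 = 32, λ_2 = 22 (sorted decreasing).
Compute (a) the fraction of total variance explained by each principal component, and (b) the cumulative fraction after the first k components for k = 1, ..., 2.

Step 1 — total variance = trace(Sigma) = Σ λ_i = 32 + 22 = 54.

Step 2 — fraction explained by component i = λ_i / Σ λ:
  PC1: 32/54 = 0.5926
  PC2: 22/54 = 0.4074

Step 3 — cumulative fraction after k components = (λ_1 + ... + λ_k) / Σ λ:
  k = 1: 32/54 = 0.5926
  k = 2: (32 + 22)/54 = 54/54 = 1

Summary (fraction, with percent):

explained: PC1 0.5926 (59.26%), PC2 0.4074 (40.74%);  cumulative: 0.5926, 1


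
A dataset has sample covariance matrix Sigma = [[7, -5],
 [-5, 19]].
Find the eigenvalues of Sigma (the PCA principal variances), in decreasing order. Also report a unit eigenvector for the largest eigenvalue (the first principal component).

Step 1 — characteristic polynomial of 2×2 Sigma:
  det(Sigma - λI) = λ² - trace · λ + det = 0.
  trace = 7 + 19 = 26, det = 7·19 - (-5)² = 108.
Step 2 — discriminant:
  Δ = trace² - 4·det = 676 - 432 = 244.
Step 3 — eigenvalues:
  λ = (trace ± √Δ)/2 = (26 ± 15.6205)/2,
  λ_1 = 20.8102,  λ_2 = 5.1898.

Step 4 — unit eigenvector for λ_1: solve (Sigma - λ_1 I)v = 0. First row:
  (7 - 20.8102)·v_x + (-5)·v_y = 0, i.e. (-13.8102)·v_x + (-5)·v_y = 0,
  so v ∝ (b, λ_1 - a) = (-5, 13.8102); multiply by -1 so the first entry is positive: u = (5, -13.8102).
  ||u|| = √((5)² + (-13.8102)²) = √(215.723) ≈ 14.6875,
  v_1 = u/||u|| ≈ (0.3404, -0.9403) (||v_1|| = 1).

λ_1 = 20.8102,  λ_2 = 5.1898;  v_1 ≈ (0.3404, -0.9403)


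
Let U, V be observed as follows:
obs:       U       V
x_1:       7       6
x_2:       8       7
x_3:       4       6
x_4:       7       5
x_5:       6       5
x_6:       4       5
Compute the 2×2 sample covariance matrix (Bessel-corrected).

Step 1 — column means:
  mean(U) = (7 + 8 + 4 + 7 + 6 + 4) / 6 = 36/6 = 6
  mean(V) = (6 + 7 + 6 + 5 + 5 + 5) / 6 = 34/6 = 5.6667

Step 2 — sample covariance S[i,j] = (1/(n-1)) · Σ_k (x_{k,i} - mean_i) · (x_{k,j} - mean_j), with n-1 = 5.
  S[U,U] = ((1)·(1) + (2)·(2) + (-2)·(-2) + (1)·(1) + (0)·(0) + (-2)·(-2)) / 5 = 14/5 = 2.8
  S[U,V] = ((1)·(0.3333) + (2)·(1.3333) + (-2)·(0.3333) + (1)·(-0.6667) + (0)·(-0.6667) + (-2)·(-0.6667)) / 5 = 3/5 = 0.6
  S[V,V] = ((0.3333)·(0.3333) + (1.3333)·(1.3333) + (0.3333)·(0.3333) + (-0.6667)·(-0.6667) + (-0.6667)·(-0.6667) + (-0.6667)·(-0.6667)) / 5 = 3.3333/5 = 0.6667

S is symmetric (S[j,i] = S[i,j]). Assembling:

S = [[2.8, 0.6],
 [0.6, 0.6667]]


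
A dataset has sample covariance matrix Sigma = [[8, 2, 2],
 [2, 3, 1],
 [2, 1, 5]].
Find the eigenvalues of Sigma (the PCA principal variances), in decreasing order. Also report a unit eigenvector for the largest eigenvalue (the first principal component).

Step 1 — characteristic polynomial p(λ) = det(λI - Sigma) = λ³ - tr·λ² + c_1·λ - det, where tr = trace, c_1 = sum of the principal 2×2 minors, det = det(Sigma):
  tr = 8 + 3 + 5 = 16,
  c_1 = (8·3 - (2)²) + (8·5 - (2)²) + (3·5 - (1)²) = 20 + 36 + 14 = 70,
  det = 8·(3·5 - (1)²) - (2)·((2)·5 - (1)·(2)) + (2)·((2)·(1) - 3·(2)) = 8·(14) - (2)·(8) + (2)·(-4) = 88.
  So p(λ) = λ³ - 16λ² + 70λ - 88.
Step 2 — look for an integer root (rational root theorem: any rational root is an integer divisor of 88). Testing λ = 4:
  p(4) = 64 - 256 + 280 - 88 = 0  ✓
  Dividing out (λ - 4): p(λ) = (λ - 4)(λ² - 12λ + 22).
Step 3 — remaining eigenvalues from the quadratic λ² - 12λ + 22 = 0:
  Δ = 12² - 4·22 = 144 - 88 = 56,  λ = (12 ± √56)/2 = (12 ± 7.4833)/2 ≈ 9.7417 or 2.2583.
  Sorted: λ_1 = 9.7417,  λ_2 = 4,  λ_3 = 2.2583  (check: sum = 16 = tr ✓).

Step 4 — unit eigenvector for λ_1 ≈ 9.7417: v spans the null space of (Sigma - λ_1 I), whose rows are
  r_1 = (-1.7417, 2, 2),  r_2 = (2, -6.7417, 1),  r_3 = (2, 1, -4.7417).
  v is orthogonal to every row, so take v ∝ r_1 × r_2 = ((2)·(1) - (2)·(-6.7417), (2)·(2) - (-1.7417)·(1), (-1.7417)·(-6.7417) - (2)·(2)) ≈ (15.4833, 5.7417, 7.7417).
  Let u = (15.4833, 5.7417, 7.7417).
  ||u|| = √((15.4833)² + (5.7417)² + (7.7417)²) = √(332.6329) ≈ 18.2382,  v_1 = u/||u|| ≈ (0.8489, 0.3148, 0.4245) (||v_1|| = 1).

λ_1 = 9.7417,  λ_2 = 4,  λ_3 = 2.2583;  v_1 ≈ (0.8489, 0.3148, 0.4245)


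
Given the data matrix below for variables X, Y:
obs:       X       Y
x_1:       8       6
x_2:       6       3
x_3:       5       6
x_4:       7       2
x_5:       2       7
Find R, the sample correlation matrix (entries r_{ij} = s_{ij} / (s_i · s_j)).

Step 1 — column means:
  mean(X) = (8 + 6 + 5 + 7 + 2) / 5 = 28/5 = 5.6
  mean(Y) = (6 + 3 + 6 + 2 + 7) / 5 = 24/5 = 4.8

Step 2 — sample variances and covariances s[i,j] = (1/(n-1)) · Σ_k (x_{k,i} - mean_i) · (x_{k,j} - mean_j), with n-1 = 4:
  s[X,X] = ((2.4)·(2.4) + (0.4)·(0.4) + (-0.6)·(-0.6) + (1.4)·(1.4) + (-3.6)·(-3.6)) / 4 = 21.2/4 = 5.3
  s[X,Y] = ((2.4)·(1.2) + (0.4)·(-1.8) + (-0.6)·(1.2) + (1.4)·(-2.8) + (-3.6)·(2.2)) / 4 = -10.4/4 = -2.6
  s[Y,Y] = ((1.2)·(1.2) + (-1.8)·(-1.8) + (1.2)·(1.2) + (-2.8)·(-2.8) + (2.2)·(2.2)) / 4 = 18.8/4 = 4.7
  Sample standard deviations s_i = √(s[i,i]):
  s(X) = √(5.3) = 2.3022
  s(Y) = √(4.7) = 2.1679

Step 3 — r_{ij} = s_{ij} / (s_i · s_j):
  r[X,X] = 1 (diagonal).
  r[X,Y] = -2.6 / (2.3022 · 2.1679) = -2.6 / 4.991 = -0.5209
  r[Y,Y] = 1 (diagonal).

R is symmetric with unit diagonal. Assembling:

R = [[1, -0.5209],
 [-0.5209, 1]]


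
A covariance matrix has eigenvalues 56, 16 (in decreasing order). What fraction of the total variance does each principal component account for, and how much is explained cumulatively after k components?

Step 1 — total variance = trace(Sigma) = Σ λ_i = 56 + 16 = 72.

Step 2 — fraction explained by component i = λ_i / Σ λ:
  PC1: 56/72 = 0.7778
  PC2: 16/72 = 0.2222

Step 3 — cumulative fraction after k components = (λ_1 + ... + λ_k) / Σ λ:
  k = 1: 56/72 = 0.7778
  k = 2: (56 + 16)/72 = 72/72 = 1

Summary (fraction, with percent):

explained: PC1 0.7778 (77.78%), PC2 0.2222 (22.22%);  cumulative: 0.7778, 1


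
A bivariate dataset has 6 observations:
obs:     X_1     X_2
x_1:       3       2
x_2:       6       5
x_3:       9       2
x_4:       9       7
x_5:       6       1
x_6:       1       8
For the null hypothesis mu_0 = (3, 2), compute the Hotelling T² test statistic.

Step 1 — sample mean vector:
  mean(X_1) = (3 + 6 + 9 + 9 + 6 + 1) / 6 = 34/6 = 5.6667
  mean(X_2) = (2 + 5 + 2 + 7 + 1 + 8) / 6 = 25/6 = 4.1667
  x̄ = (5.6667, 4.1667),  deviation x̄ - mu_0 = (5.6667, 4.1667) - (3, 2) = (2.6667, 2.1667).

Step 2 — sample covariance matrix, S[i,j] = (1/(n-1)) · Σ_k (x_{k,i} - mean_i) · (x_{k,j} - mean_j), divisor n-1 = 5:
  S[X_1,X_1] = ((-2.6667)·(-2.6667) + (0.3333)·(0.3333) + (3.3333)·(3.3333) + (3.3333)·(3.3333) + (0.3333)·(0.3333) + (-4.6667)·(-4.6667)) / 5 = 51.3333/5 = 10.2667
  S[X_1,X_2] = ((-2.6667)·(-2.1667) + (0.3333)·(0.8333) + (3.3333)·(-2.1667) + (3.3333)·(2.8333) + (0.3333)·(-3.1667) + (-4.6667)·(3.8333)) / 5 = -10.6667/5 = -2.1333
  S[X_2,X_2] = ((-2.1667)·(-2.1667) + (0.8333)·(0.8333) + (-2.1667)·(-2.1667) + (2.8333)·(2.8333) + (-3.1667)·(-3.1667) + (3.8333)·(3.8333)) / 5 = 42.8333/5 = 8.5667
  S = [[10.2667, -2.1333],
 [-2.1333, 8.5667]].

Step 3 — invert S. det(S) = 10.2667·8.5667 - (-2.1333)² = 83.4.
  S^{-1} = (1/det) · [[d, -b], [-b, a]] = [[0.1027, 0.0256],
 [0.0256, 0.1231]].

Step 4 — quadratic form (x̄ - mu_0)^T · S^{-1} · (x̄ - mu_0):
  S^{-1} · (x̄ - mu_0) = (0.3293, 0.3349),
  (x̄ - mu_0)^T · [...] = (2.6667)·(0.3293) + (2.1667)·(0.3349) = 1.6039.

Step 5 — scale by n: T² = 6 · 1.6039 = 9.6235.

T² ≈ 9.6235


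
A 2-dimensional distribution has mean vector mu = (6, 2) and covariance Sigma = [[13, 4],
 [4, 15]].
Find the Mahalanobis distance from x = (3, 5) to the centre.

Step 1 — centre the observation: (x - mu) = (-3, 3).

Step 2 — invert Sigma. det(Sigma) = 13·15 - (4)² = 179.
  Sigma^{-1} = (1/det) · [[d, -b], [-b, a]] = [[0.0838, -0.0223],
 [-0.0223, 0.0726]].

Step 3 — form the quadratic (x - mu)^T · Sigma^{-1} · (x - mu):
  Sigma^{-1} · (x - mu) = (-0.3184, 0.2849).
  (x - mu)^T · [Sigma^{-1} · (x - mu)] = (-3)·(-0.3184) + (3)·(0.2849) = 1.8101.

Step 4 — take square root: d = √(1.8101) ≈ 1.3454.

d(x, mu) = √(1.8101) ≈ 1.3454


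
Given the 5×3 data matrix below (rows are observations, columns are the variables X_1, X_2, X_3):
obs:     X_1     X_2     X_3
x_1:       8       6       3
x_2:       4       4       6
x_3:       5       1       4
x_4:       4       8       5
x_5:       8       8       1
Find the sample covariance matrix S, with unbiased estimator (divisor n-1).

Step 1 — column means:
  mean(X_1) = (8 + 4 + 5 + 4 + 8) / 5 = 29/5 = 5.8
  mean(X_2) = (6 + 4 + 1 + 8 + 8) / 5 = 27/5 = 5.4
  mean(X_3) = (3 + 6 + 4 + 5 + 1) / 5 = 19/5 = 3.8

Step 2 — sample covariance S[i,j] = (1/(n-1)) · Σ_k (x_{k,i} - mean_i) · (x_{k,j} - mean_j), with n-1 = 4.
  S[X_1,X_1] = ((2.2)·(2.2) + (-1.8)·(-1.8) + (-0.8)·(-0.8) + (-1.8)·(-1.8) + (2.2)·(2.2)) / 4 = 16.8/4 = 4.2
  S[X_1,X_2] = ((2.2)·(0.6) + (-1.8)·(-1.4) + (-0.8)·(-4.4) + (-1.8)·(2.6) + (2.2)·(2.6)) / 4 = 8.4/4 = 2.1
  S[X_1,X_3] = ((2.2)·(-0.8) + (-1.8)·(2.2) + (-0.8)·(0.2) + (-1.8)·(1.2) + (2.2)·(-2.8)) / 4 = -14.2/4 = -3.55
  S[X_2,X_2] = ((0.6)·(0.6) + (-1.4)·(-1.4) + (-4.4)·(-4.4) + (2.6)·(2.6) + (2.6)·(2.6)) / 4 = 35.2/4 = 8.8
  S[X_2,X_3] = ((0.6)·(-0.8) + (-1.4)·(2.2) + (-4.4)·(0.2) + (2.6)·(1.2) + (2.6)·(-2.8)) / 4 = -8.6/4 = -2.15
  S[X_3,X_3] = ((-0.8)·(-0.8) + (2.2)·(2.2) + (0.2)·(0.2) + (1.2)·(1.2) + (-2.8)·(-2.8)) / 4 = 14.8/4 = 3.7

S is symmetric (S[j,i] = S[i,j]). Assembling:

S = [[4.2, 2.1, -3.55],
 [2.1, 8.8, -2.15],
 [-3.55, -2.15, 3.7]]


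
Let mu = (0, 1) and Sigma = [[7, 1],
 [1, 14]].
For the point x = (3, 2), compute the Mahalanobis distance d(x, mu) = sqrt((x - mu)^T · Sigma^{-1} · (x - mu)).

Step 1 — centre the observation: (x - mu) = (3, 1).

Step 2 — invert Sigma. det(Sigma) = 7·14 - (1)² = 97.
  Sigma^{-1} = (1/det) · [[d, -b], [-b, a]] = [[0.1443, -0.0103],
 [-0.0103, 0.0722]].

Step 3 — form the quadratic (x - mu)^T · Sigma^{-1} · (x - mu):
  Sigma^{-1} · (x - mu) = (0.4227, 0.0412).
  (x - mu)^T · [Sigma^{-1} · (x - mu)] = (3)·(0.4227) + (1)·(0.0412) = 1.3093.

Step 4 — take square root: d = √(1.3093) ≈ 1.1442.

d(x, mu) = √(1.3093) ≈ 1.1442


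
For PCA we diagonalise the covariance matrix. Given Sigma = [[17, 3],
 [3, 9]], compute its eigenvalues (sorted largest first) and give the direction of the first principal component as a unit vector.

Step 1 — characteristic polynomial of 2×2 Sigma:
  det(Sigma - λI) = λ² - trace · λ + det = 0.
  trace = 17 + 9 = 26, det = 17·9 - (3)² = 144.
Step 2 — discriminant:
  Δ = trace² - 4·det = 676 - 576 = 100.
Step 3 — eigenvalues:
  λ = (trace ± √Δ)/2 = (26 ± 10)/2,
  λ_1 = 18,  λ_2 = 8.

Step 4 — unit eigenvector for λ_1: solve (Sigma - λ_1 I)v = 0. First row:
  (17 - 18)·v_x + (3)·v_y = 0, i.e. (-1)·v_x + (3)·v_y = 0,
  so v ∝ (b, λ_1 - a) = (3, 1) = u.
  ||u|| = √((3)² + (1)²) = √(10) ≈ 3.1623,
  v_1 = u/||u|| ≈ (0.9487, 0.3162) (||v_1|| = 1).

λ_1 = 18,  λ_2 = 8;  v_1 ≈ (0.9487, 0.3162)


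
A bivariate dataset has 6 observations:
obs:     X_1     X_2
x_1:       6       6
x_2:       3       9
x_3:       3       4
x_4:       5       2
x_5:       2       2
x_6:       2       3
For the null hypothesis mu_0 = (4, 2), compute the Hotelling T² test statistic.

Step 1 — sample mean vector:
  mean(X_1) = (6 + 3 + 3 + 5 + 2 + 2) / 6 = 21/6 = 3.5
  mean(X_2) = (6 + 9 + 4 + 2 + 2 + 3) / 6 = 26/6 = 4.3333
  x̄ = (3.5, 4.3333),  deviation x̄ - mu_0 = (3.5, 4.3333) - (4, 2) = (-0.5, 2.3333).

Step 2 — sample covariance matrix, S[i,j] = (1/(n-1)) · Σ_k (x_{k,i} - mean_i) · (x_{k,j} - mean_j), divisor n-1 = 5:
  S[X_1,X_1] = ((2.5)·(2.5) + (-0.5)·(-0.5) + (-0.5)·(-0.5) + (1.5)·(1.5) + (-1.5)·(-1.5) + (-1.5)·(-1.5)) / 5 = 13.5/5 = 2.7
  S[X_1,X_2] = ((2.5)·(1.6667) + (-0.5)·(4.6667) + (-0.5)·(-0.3333) + (1.5)·(-2.3333) + (-1.5)·(-2.3333) + (-1.5)·(-1.3333)) / 5 = 4/5 = 0.8
  S[X_2,X_2] = ((1.6667)·(1.6667) + (4.6667)·(4.6667) + (-0.3333)·(-0.3333) + (-2.3333)·(-2.3333) + (-2.3333)·(-2.3333) + (-1.3333)·(-1.3333)) / 5 = 37.3333/5 = 7.4667
  S = [[2.7, 0.8],
 [0.8, 7.4667]].

Step 3 — invert S. det(S) = 2.7·7.4667 - (0.8)² = 19.52.
  S^{-1} = (1/det) · [[d, -b], [-b, a]] = [[0.3825, -0.041],
 [-0.041, 0.1383]].

Step 4 — quadratic form (x̄ - mu_0)^T · S^{-1} · (x̄ - mu_0):
  S^{-1} · (x̄ - mu_0) = (-0.2869, 0.3432),
  (x̄ - mu_0)^T · [...] = (-0.5)·(-0.2869) + (2.3333)·(0.3432) = 0.9443.

Step 5 — scale by n: T² = 6 · 0.9443 = 5.666.

T² ≈ 5.666


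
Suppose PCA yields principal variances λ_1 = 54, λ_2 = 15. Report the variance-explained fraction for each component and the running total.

Step 1 — total variance = trace(Sigma) = Σ λ_i = 54 + 15 = 69.

Step 2 — fraction explained by component i = λ_i / Σ λ:
  PC1: 54/69 = 0.7826
  PC2: 15/69 = 0.2174

Step 3 — cumulative fraction after k components = (λ_1 + ... + λ_k) / Σ λ:
  k = 1: 54/69 = 0.7826
  k = 2: (54 + 15)/69 = 69/69 = 1

Summary (fraction, with percent):

explained: PC1 0.7826 (78.26%), PC2 0.2174 (21.74%);  cumulative: 0.7826, 1


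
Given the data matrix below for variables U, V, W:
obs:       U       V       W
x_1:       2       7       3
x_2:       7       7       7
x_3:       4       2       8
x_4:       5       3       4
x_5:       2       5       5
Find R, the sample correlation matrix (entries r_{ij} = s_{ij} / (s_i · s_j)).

Step 1 — column means:
  mean(U) = (2 + 7 + 4 + 5 + 2) / 5 = 20/5 = 4
  mean(V) = (7 + 7 + 2 + 3 + 5) / 5 = 24/5 = 4.8
  mean(W) = (3 + 7 + 8 + 4 + 5) / 5 = 27/5 = 5.4

Step 2 — sample variances and covariances s[i,j] = (1/(n-1)) · Σ_k (x_{k,i} - mean_i) · (x_{k,j} - mean_j), with n-1 = 4:
  s[U,U] = ((-2)·(-2) + (3)·(3) + (0)·(0) + (1)·(1) + (-2)·(-2)) / 4 = 18/4 = 4.5
  s[U,V] = ((-2)·(2.2) + (3)·(2.2) + (0)·(-2.8) + (1)·(-1.8) + (-2)·(0.2)) / 4 = 0/4 = 0
  s[U,W] = ((-2)·(-2.4) + (3)·(1.6) + (0)·(2.6) + (1)·(-1.4) + (-2)·(-0.4)) / 4 = 9/4 = 2.25
  s[V,V] = ((2.2)·(2.2) + (2.2)·(2.2) + (-2.8)·(-2.8) + (-1.8)·(-1.8) + (0.2)·(0.2)) / 4 = 20.8/4 = 5.2
  s[V,W] = ((2.2)·(-2.4) + (2.2)·(1.6) + (-2.8)·(2.6) + (-1.8)·(-1.4) + (0.2)·(-0.4)) / 4 = -6.6/4 = -1.65
  s[W,W] = ((-2.4)·(-2.4) + (1.6)·(1.6) + (2.6)·(2.6) + (-1.4)·(-1.4) + (-0.4)·(-0.4)) / 4 = 17.2/4 = 4.3
  Sample standard deviations s_i = √(s[i,i]):
  s(U) = √(4.5) = 2.1213
  s(V) = √(5.2) = 2.2804
  s(W) = √(4.3) = 2.0736

Step 3 — r_{ij} = s_{ij} / (s_i · s_j):
  r[U,U] = 1 (diagonal).
  r[U,V] = 0 / (2.1213 · 2.2804) = 0 / 4.8374 = 0
  r[U,W] = 2.25 / (2.1213 · 2.0736) = 2.25 / 4.3989 = 0.5115
  r[V,V] = 1 (diagonal).
  r[V,W] = -1.65 / (2.2804 · 2.0736) = -1.65 / 4.7286 = -0.3489
  r[W,W] = 1 (diagonal).

R is symmetric with unit diagonal. Assembling:

R = [[1, 0, 0.5115],
 [0, 1, -0.3489],
 [0.5115, -0.3489, 1]]


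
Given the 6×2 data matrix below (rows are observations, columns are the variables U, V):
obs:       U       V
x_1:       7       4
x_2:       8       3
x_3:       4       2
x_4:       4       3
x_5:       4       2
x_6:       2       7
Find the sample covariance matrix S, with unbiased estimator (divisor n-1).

Step 1 — column means:
  mean(U) = (7 + 8 + 4 + 4 + 4 + 2) / 6 = 29/6 = 4.8333
  mean(V) = (4 + 3 + 2 + 3 + 2 + 7) / 6 = 21/6 = 3.5

Step 2 — sample covariance S[i,j] = (1/(n-1)) · Σ_k (x_{k,i} - mean_i) · (x_{k,j} - mean_j), with n-1 = 5.
  S[U,U] = ((2.1667)·(2.1667) + (3.1667)·(3.1667) + (-0.8333)·(-0.8333) + (-0.8333)·(-0.8333) + (-0.8333)·(-0.8333) + (-2.8333)·(-2.8333)) / 5 = 24.8333/5 = 4.9667
  S[U,V] = ((2.1667)·(0.5) + (3.1667)·(-0.5) + (-0.8333)·(-1.5) + (-0.8333)·(-0.5) + (-0.8333)·(-1.5) + (-2.8333)·(3.5)) / 5 = -7.5/5 = -1.5
  S[V,V] = ((0.5)·(0.5) + (-0.5)·(-0.5) + (-1.5)·(-1.5) + (-0.5)·(-0.5) + (-1.5)·(-1.5) + (3.5)·(3.5)) / 5 = 17.5/5 = 3.5

S is symmetric (S[j,i] = S[i,j]). Assembling:

S = [[4.9667, -1.5],
 [-1.5, 3.5]]


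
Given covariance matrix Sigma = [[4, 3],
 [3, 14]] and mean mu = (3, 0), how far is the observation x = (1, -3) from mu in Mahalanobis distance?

Step 1 — centre the observation: (x - mu) = (-2, -3).

Step 2 — invert Sigma. det(Sigma) = 4·14 - (3)² = 47.
  Sigma^{-1} = (1/det) · [[d, -b], [-b, a]] = [[0.2979, -0.0638],
 [-0.0638, 0.0851]].

Step 3 — form the quadratic (x - mu)^T · Sigma^{-1} · (x - mu):
  Sigma^{-1} · (x - mu) = (-0.4043, -0.1277).
  (x - mu)^T · [Sigma^{-1} · (x - mu)] = (-2)·(-0.4043) + (-3)·(-0.1277) = 1.1915.

Step 4 — take square root: d = √(1.1915) ≈ 1.0916.

d(x, mu) = √(1.1915) ≈ 1.0916


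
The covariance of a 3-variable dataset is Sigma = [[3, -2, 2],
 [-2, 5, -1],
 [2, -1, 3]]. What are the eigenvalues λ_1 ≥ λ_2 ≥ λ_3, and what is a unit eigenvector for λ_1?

Step 1 — characteristic polynomial p(λ) = det(λI - Sigma) = λ³ - tr·λ² + c_1·λ - det, where tr = trace, c_1 = sum of the principal 2×2 minors, det = det(Sigma):
  tr = 3 + 5 + 3 = 11,
  c_1 = (3·5 - (-2)²) + (3·3 - (2)²) + (5·3 - (-1)²) = 11 + 5 + 14 = 30,
  det = 3·(5·3 - (-1)²) - (-2)·((-2)·3 - (-1)·(2)) + (2)·((-2)·(-1) - 5·(2)) = 3·(14) - (-2)·(-4) + (2)·(-8) = 18.
  So p(λ) = λ³ - 11λ² + 30λ - 18.
Step 2 — look for an integer root (rational root theorem: any rational root is an integer divisor of 18). Testing λ = 3:
  p(3) = 27 - 99 + 90 - 18 = 0  ✓
  Dividing out (λ - 3): p(λ) = (λ - 3)(λ² - 8λ + 6).
Step 3 — remaining eigenvalues from the quadratic λ² - 8λ + 6 = 0:
  Δ = 8² - 4·6 = 64 - 24 = 40,  λ = (8 ± √40)/2 = (8 ± 6.3246)/2 ≈ 7.1623 or 0.8377.
  Sorted: λ_1 = 7.1623,  λ_2 = 3,  λ_3 = 0.8377  (check: sum = 11 = tr ✓).

Step 4 — unit eigenvector for λ_1 ≈ 7.1623: v spans the null space of (Sigma - λ_1 I), whose rows are
  r_1 = (-4.1623, -2, 2),  r_2 = (-2, -2.1623, -1),  r_3 = (2, -1, -4.1623).
  v is orthogonal to every row, so take v ∝ r_1 × r_2 = ((-2)·(-1) - (2)·(-2.1623), (2)·(-2) - (-4.1623)·(-1), (-4.1623)·(-2.1623) - (-2)·(-2)) ≈ (6.3246, -8.1623, 5).
  Let u = (6.3246, -8.1623, 5).
  ||u|| = √((6.3246)² + (-8.1623)² + (5)²) = √(131.6228) ≈ 11.4727,  v_1 = u/||u|| ≈ (0.5513, -0.7115, 0.4358) (||v_1|| = 1).

λ_1 = 7.1623,  λ_2 = 3,  λ_3 = 0.8377;  v_1 ≈ (0.5513, -0.7115, 0.4358)
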